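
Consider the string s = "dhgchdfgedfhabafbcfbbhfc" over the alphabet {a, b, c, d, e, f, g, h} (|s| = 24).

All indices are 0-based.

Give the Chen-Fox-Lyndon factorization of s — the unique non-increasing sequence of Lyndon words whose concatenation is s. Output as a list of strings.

emit factor 1: 'dhg' (i=0, period=3)
emit factor 2: 'chdfgedfh' (i=3, period=9)
emit factor 3: 'abafbcfbbhfc' (i=12, period=12)

["dhg", "chdfgedfh", "abafbcfbbhfc"]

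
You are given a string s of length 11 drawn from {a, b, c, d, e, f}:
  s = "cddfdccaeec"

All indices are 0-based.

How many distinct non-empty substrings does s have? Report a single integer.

60

sorted suffixes:
  #0 SA[0]=7  'aeec'
  #1 SA[1]=10  'c'
  #2 SA[2]=6  'caeec'
  #3 SA[3]=5  'ccaeec'
  #4 SA[4]=0  'cddfdccaeec'
  #5 SA[5]=4  'dccaeec'
  #6 SA[6]=1  'ddfdccaeec'
  #7 SA[7]=2  'dfdccaeec'
  #8 SA[8]=9  'ec'
  #9 SA[9]=8  'eec'
  #10 SA[10]=3  'fdccaeec'

SA = [7, 10, 6, 5, 0, 4, 1, 2, 9, 8, 3]
[i] adj suffixes → lcp
  [1] 7/10 → 0 ('')
  [2] 10/6 → 1 ('c')
  [3] 6/5 → 1 ('c')
  [4] 5/0 → 1 ('c')
  [5] 0/4 → 0 ('')
  [6] 4/1 → 1 ('d')
  [7] 1/2 → 1 ('d')
  [8] 2/9 → 0 ('')
  [9] 9/8 → 1 ('e')
  [10] 8/3 → 0 ('')

n(n+1)/2 = 11·12/2 = 66
Σ LCP = 0 + 0 + 1 + 1 + 1 + 0 + 1 + 1 + 0 + 1 + 0 = 6
distinct = 66 − 6 = 60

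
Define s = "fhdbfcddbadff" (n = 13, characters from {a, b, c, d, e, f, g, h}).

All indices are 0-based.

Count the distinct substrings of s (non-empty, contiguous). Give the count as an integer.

sorted suffixes:
  #0 SA[0]=9  'adff'
  #1 SA[1]=8  'badff'
  #2 SA[2]=3  'bfcddbadff'
  #3 SA[3]=5  'cddbadff'
  #4 SA[4]=7  'dbadff'
  #5 SA[5]=2  'dbfcddbadff'
  #6 SA[6]=6  'ddbadff'
  #7 SA[7]=10  'dff'
  #8 SA[8]=12  'f'
  #9 SA[9]=4  'fcddbadff'
  #10 SA[10]=11  'ff'
  #11 SA[11]=0  'fhdbfcddbadff'
  #12 SA[12]=1  'hdbfcddbadff'

SA = [9, 8, 3, 5, 7, 2, 6, 10, 12, 4, 11, 0, 1]
rank  pair      lcp
   1  s[9:],s[8:]  0  ''
   2  s[8:],s[3:]  1  'b'
   3  s[3:],s[5:]  0  ''
   4  s[5:],s[7:]  0  ''
   5  s[7:],s[2:]  2  'db'
   6  s[2:],s[6:]  1  'd'
   7  s[6:],s[10:]  1  'd'
   8  s[10:],s[12:]  0  ''
   9  s[12:],s[4:]  1  'f'
  10  s[4:],s[11:]  1  'f'
  11  s[11:],s[0:]  1  'f'
  12  s[0:],s[1:]  0  ''

n(n+1)/2 = 13·14/2 = 91
Σ LCP = 0 + 0 + 1 + 0 + 0 + 2 + 1 + 1 + 0 + 1 + 1 + 1 + 0 = 8
distinct = 91 − 8 = 83

83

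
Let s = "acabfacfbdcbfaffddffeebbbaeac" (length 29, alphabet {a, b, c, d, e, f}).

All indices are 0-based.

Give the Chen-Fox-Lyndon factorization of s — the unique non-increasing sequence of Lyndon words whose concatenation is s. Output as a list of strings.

emit factor 1: 'ac' (i=0, period=2)
emit factor 2: 'abfacfbdcbfaffddffeebbbaeac' (i=2, period=27)

["ac", "abfacfbdcbfaffddffeebbbaeac"]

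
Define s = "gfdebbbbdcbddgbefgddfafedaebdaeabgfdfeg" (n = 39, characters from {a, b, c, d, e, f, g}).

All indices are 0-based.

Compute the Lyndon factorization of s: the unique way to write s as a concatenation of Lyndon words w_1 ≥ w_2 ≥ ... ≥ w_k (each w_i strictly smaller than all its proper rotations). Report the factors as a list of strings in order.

["g", "f", "de", "bbbbdcbddgbefgddf", "afed", "aebd", "ae", "abgfdfeg"]

emit factor 1: 'g' (i=0, period=1)
emit factor 2: 'f' (i=1, period=1)
emit factor 3: 'de' (i=2, period=2)
emit factor 4: 'bbbbdcbddgbefgddf' (i=4, period=17)
emit factor 5: 'afed' (i=21, period=4)
emit factor 6: 'aebd' (i=25, period=4)
emit factor 7: 'ae' (i=29, period=2)
emit factor 8: 'abgfdfeg' (i=31, period=8)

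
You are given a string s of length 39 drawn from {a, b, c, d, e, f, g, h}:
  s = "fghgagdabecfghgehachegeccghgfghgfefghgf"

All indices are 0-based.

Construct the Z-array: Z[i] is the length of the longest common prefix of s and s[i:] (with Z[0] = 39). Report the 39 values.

[39, 0, 0, 0, 0, 0, 0, 0, 0, 0, 0, 4, 0, 0, 0, 0, 0, 0, 0, 0, 0, 0, 0, 0, 0, 0, 0, 0, 4, 0, 0, 0, 1, 0, 4, 0, 0, 0, 1]

Z[0]=39
i=1: i≥r, start 0; Z[1]=0
i=2: i≥r, start 0; Z[2]=0
i=3: i≥r, start 0; Z[3]=0
i=4: i≥r, start 0; Z[4]=0
i=5: i≥r, start 0; Z[5]=0
i=6: i≥r, start 0; Z[6]=0
i=7: i≥r, start 0; Z[7]=0
i=8: i≥r, start 0; Z[8]=0
i=9: i≥r, start 0; Z[9]=0
i=10: i≥r, start 0; Z[10]=0
i=11: i≥r, start 0; Z[11]=4 extend→box=[11,15)
i=12: min(r-i=3, Z[1]=0)=0; Z[12]=0
i=13: min(r-i=2, Z[2]=0)=0; Z[13]=0
i=14: min(r-i=1, Z[3]=0)=0; Z[14]=0
i=15: i≥r, start 0; Z[15]=0
i=16: i≥r, start 0; Z[16]=0
i=17: i≥r, start 0; Z[17]=0
i=18: i≥r, start 0; Z[18]=0
i=19: i≥r, start 0; Z[19]=0
i=20: i≥r, start 0; Z[20]=0
i=21: i≥r, start 0; Z[21]=0
i=22: i≥r, start 0; Z[22]=0
i=23: i≥r, start 0; Z[23]=0
i=24: i≥r, start 0; Z[24]=0
i=25: i≥r, start 0; Z[25]=0
i=26: i≥r, start 0; Z[26]=0
i=27: i≥r, start 0; Z[27]=0
i=28: i≥r, start 0; Z[28]=4 extend→box=[28,32)
i=29: min(r-i=3, Z[1]=0)=0; Z[29]=0
i=30: min(r-i=2, Z[2]=0)=0; Z[30]=0
i=31: min(r-i=1, Z[3]=0)=0; Z[31]=0
i=32: i≥r, start 0; Z[32]=1 extend→box=[32,33)
i=33: i≥r, start 0; Z[33]=0
i=34: i≥r, start 0; Z[34]=4 extend→box=[34,38)
i=35: min(r-i=3, Z[1]=0)=0; Z[35]=0
i=36: min(r-i=2, Z[2]=0)=0; Z[36]=0
i=37: min(r-i=1, Z[3]=0)=0; Z[37]=0
i=38: i≥r, start 0; Z[38]=1 extend→box=[38,39)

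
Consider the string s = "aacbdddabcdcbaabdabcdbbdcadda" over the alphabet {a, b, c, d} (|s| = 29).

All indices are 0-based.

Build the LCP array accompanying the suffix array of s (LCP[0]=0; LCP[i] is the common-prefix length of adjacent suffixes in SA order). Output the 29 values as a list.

[0, 1, 2, 1, 4, 2, 1, 1, 0, 1, 1, 3, 1, 2, 2, 0, 1, 2, 1, 2, 0, 2, 5, 1, 1, 2, 1, 3, 2]

rank→(start, suffix):
  0 → (28, 'a')
  1 → (13, 'aabdabcdbbdcadda')
  2 → (0, 'aacbdddabcdcbaabdabcdbbdcadda')
  3 → (17, 'abcdbbdcadda')
  4 → (7, 'abcdcbaabdabcdbbdcadda')
  5 → (14, 'abdabcdbbdcadda')
  6 → (1, 'acbdddabcdcbaabdabcdbbdcadda')
  7 → (25, 'adda')
  8 → (12, 'baabdabcdbbdcadda')
  9 → (21, 'bbdcadda')
  10 → (18, 'bcdbbdcadda')
  11 → (8, 'bcdcbaabdabcdbbdcadda')
  12 → (15, 'bdabcdbbdcadda')
  13 → (22, 'bdcadda')
  14 → (3, 'bdddabcdcbaabdabcdbbdcadda')
  15 → (24, 'cadda')
  16 → (11, 'cbaabdabcdbbdcadda')
  17 → (2, 'cbdddabcdcbaabdabcdbbdcadda')
  18 → (19, 'cdbbdcadda')
  19 → (9, 'cdcbaabdabcdbbdcadda')
  20 → (27, 'da')
  21 → (16, 'dabcdbbdcadda')
  22 → (6, 'dabcdcbaabdabcdbbdcadda')
  23 → (20, 'dbbdcadda')
  24 → (23, 'dcadda')
  25 → (10, 'dcbaabdabcdbbdcadda')
  26 → (26, 'dda')
  27 → (5, 'ddabcdcbaabdabcdbbdcadda')
  28 → (4, 'dddabcdcbaabdabcdbbdcadda')

SA = [28, 13, 0, 17, 7, 14, 1, 25, 12, 21, 18, 8, 15, 22, 3, 24, 11, 2, 19, 9, 27, 16, 6, 20, 23, 10, 26, 5, 4]
[i] adj suffixes → lcp
  [1] 28/13 → 1 ('a')
  [2] 13/0 → 2 ('aa')
  [3] 0/17 → 1 ('a')
  [4] 17/7 → 4 ('abcd')
  [5] 7/14 → 2 ('ab')
  [6] 14/1 → 1 ('a')
  [7] 1/25 → 1 ('a')
  [8] 25/12 → 0 ('')
  [9] 12/21 → 1 ('b')
  [10] 21/18 → 1 ('b')
  [11] 18/8 → 3 ('bcd')
  [12] 8/15 → 1 ('b')
  [13] 15/22 → 2 ('bd')
  [14] 22/3 → 2 ('bd')
  [15] 3/24 → 0 ('')
  [16] 24/11 → 1 ('c')
  [17] 11/2 → 2 ('cb')
  [18] 2/19 → 1 ('c')
  [19] 19/9 → 2 ('cd')
  [20] 9/27 → 0 ('')
  [21] 27/16 → 2 ('da')
  [22] 16/6 → 5 ('dabcd')
  [23] 6/20 → 1 ('d')
  [24] 20/23 → 1 ('d')
  [25] 23/10 → 2 ('dc')
  [26] 10/26 → 1 ('d')
  [27] 26/5 → 3 ('dda')
  [28] 5/4 → 2 ('dd')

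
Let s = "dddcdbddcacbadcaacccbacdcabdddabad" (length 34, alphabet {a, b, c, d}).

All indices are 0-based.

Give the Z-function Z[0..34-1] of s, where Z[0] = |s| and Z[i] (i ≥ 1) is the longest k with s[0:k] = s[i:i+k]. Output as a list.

Z[0]=34
i=1: fresh scan; Z[1]=2 grow→box=[1,3)
i=2: min(r-i=1, Z[1]=2)=1; Z[2]=1
i=3: fresh scan; Z[3]=0
i=4: fresh scan; Z[4]=1 grow→box=[4,5)
i=5: fresh scan; Z[5]=0
i=6: fresh scan; Z[6]=2 grow→box=[6,8)
i=7: min(r-i=1, Z[1]=2)=1; Z[7]=1
i=8: fresh scan; Z[8]=0
i=9: fresh scan; Z[9]=0
i=10: fresh scan; Z[10]=0
i=11: fresh scan; Z[11]=0
i=12: fresh scan; Z[12]=0
i=13: fresh scan; Z[13]=1 grow→box=[13,14)
i=14: fresh scan; Z[14]=0
i=15: fresh scan; Z[15]=0
i=16: fresh scan; Z[16]=0
i=17: fresh scan; Z[17]=0
i=18: fresh scan; Z[18]=0
i=19: fresh scan; Z[19]=0
i=20: fresh scan; Z[20]=0
i=21: fresh scan; Z[21]=0
i=22: fresh scan; Z[22]=0
i=23: fresh scan; Z[23]=1 grow→box=[23,24)
i=24: fresh scan; Z[24]=0
i=25: fresh scan; Z[25]=0
i=26: fresh scan; Z[26]=0
i=27: fresh scan; Z[27]=3 grow→box=[27,30)
i=28: min(r-i=2, Z[1]=2)=2; Z[28]=2
i=29: min(r-i=1, Z[2]=1)=1; Z[29]=1
i=30: fresh scan; Z[30]=0
i=31: fresh scan; Z[31]=0
i=32: fresh scan; Z[32]=0
i=33: fresh scan; Z[33]=1 grow→box=[33,34)

[34, 2, 1, 0, 1, 0, 2, 1, 0, 0, 0, 0, 0, 1, 0, 0, 0, 0, 0, 0, 0, 0, 0, 1, 0, 0, 0, 3, 2, 1, 0, 0, 0, 1]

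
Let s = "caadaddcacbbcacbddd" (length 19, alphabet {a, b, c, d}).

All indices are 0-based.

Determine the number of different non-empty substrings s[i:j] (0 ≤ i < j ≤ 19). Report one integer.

165

rank→(start, suffix):
  0 → (1, 'aadaddcacbbcacbddd')
  1 → (8, 'acbbcacbddd')
  2 → (13, 'acbddd')
  3 → (2, 'adaddcacbbcacbddd')
  4 → (4, 'addcacbbcacbddd')
  5 → (10, 'bbcacbddd')
  6 → (11, 'bcacbddd')
  7 → (15, 'bddd')
  8 → (0, 'caadaddcacbbcacbddd')
  9 → (7, 'cacbbcacbddd')
  10 → (12, 'cacbddd')
  11 → (9, 'cbbcacbddd')
  12 → (14, 'cbddd')
  13 → (18, 'd')
  14 → (3, 'daddcacbbcacbddd')
  15 → (6, 'dcacbbcacbddd')
  16 → (17, 'dd')
  17 → (5, 'ddcacbbcacbddd')
  18 → (16, 'ddd')

SA = [1, 8, 13, 2, 4, 10, 11, 15, 0, 7, 12, 9, 14, 18, 3, 6, 17, 5, 16]
rank  pair      lcp
   1  s[1:],s[8:]  1  'a'
   2  s[8:],s[13:]  3  'acb'
   3  s[13:],s[2:]  1  'a'
   4  s[2:],s[4:]  2  'ad'
   5  s[4:],s[10:]  0  ''
   6  s[10:],s[11:]  1  'b'
   7  s[11:],s[15:]  1  'b'
   8  s[15:],s[0:]  0  ''
   9  s[0:],s[7:]  2  'ca'
  10  s[7:],s[12:]  4  'cacb'
  11  s[12:],s[9:]  1  'c'
  12  s[9:],s[14:]  2  'cb'
  13  s[14:],s[18:]  0  ''
  14  s[18:],s[3:]  1  'd'
  15  s[3:],s[6:]  1  'd'
  16  s[6:],s[17:]  1  'd'
  17  s[17:],s[5:]  2  'dd'
  18  s[5:],s[16:]  2  'dd'

n(n+1)/2 = 19·20/2 = 190
Σ LCP = 0 + 1 + 3 + 1 + 2 + 0 + 1 + 1 + 0 + 2 + 4 + 1 + 2 + 0 + 1 + 1 + 1 + 2 + 2 = 25
distinct = 190 − 25 = 165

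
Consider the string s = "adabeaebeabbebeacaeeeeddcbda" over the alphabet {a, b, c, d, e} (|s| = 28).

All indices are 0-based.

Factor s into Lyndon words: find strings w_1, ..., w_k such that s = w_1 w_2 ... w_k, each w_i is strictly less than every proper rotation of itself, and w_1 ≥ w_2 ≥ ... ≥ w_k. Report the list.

["ad", "abeaebe", "abbebeacaeeeeddcbd", "a"]

emit factor 1: 'ad' (i=0, period=2)
emit factor 2: 'abeaebe' (i=2, period=7)
emit factor 3: 'abbebeacaeeeeddcbd' (i=9, period=18)
emit factor 4: 'a' (i=27, period=1)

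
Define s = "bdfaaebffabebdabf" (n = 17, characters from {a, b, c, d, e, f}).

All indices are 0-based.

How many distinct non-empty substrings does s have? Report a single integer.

136

rank | idx | suffix
   0 |   3 | aaebffabebdabf
   1 |   9 | abebdabf
   2 |  14 | abf
   3 |   4 | aebffabebdabf
   4 |  12 | bdabf
   5 |   0 | bdfaaebffabebdabf
   6 |  10 | bebdabf
   7 |  15 | bf
   8 |   6 | bffabebdabf
   9 |  13 | dabf
  10 |   1 | dfaaebffabebdabf
  11 |  11 | ebdabf
  12 |   5 | ebffabebdabf
  13 |  16 | f
  14 |   2 | faaebffabebdabf
  15 |   8 | fabebdabf
  16 |   7 | ffabebdabf

SA = [3, 9, 14, 4, 12, 0, 10, 15, 6, 13, 1, 11, 5, 16, 2, 8, 7]
i: (SA[i-1],SA[i]) lcp shared
  1: (3,9) 1 'a'
  2: (9,14) 2 'ab'
  3: (14,4) 1 'a'
  4: (4,12) 0 ''
  5: (12,0) 2 'bd'
  6: (0,10) 1 'b'
  7: (10,15) 1 'b'
  8: (15,6) 2 'bf'
  9: (6,13) 0 ''
  10: (13,1) 1 'd'
  11: (1,11) 0 ''
  12: (11,5) 2 'eb'
  13: (5,16) 0 ''
  14: (16,2) 1 'f'
  15: (2,8) 2 'fa'
  16: (8,7) 1 'f'

n(n+1)/2 = 17·18/2 = 153
Σ LCP = 0 + 1 + 2 + 1 + 0 + 2 + 1 + 1 + 2 + 0 + 1 + 0 + 2 + 0 + 1 + 2 + 1 = 17
distinct = 153 − 17 = 136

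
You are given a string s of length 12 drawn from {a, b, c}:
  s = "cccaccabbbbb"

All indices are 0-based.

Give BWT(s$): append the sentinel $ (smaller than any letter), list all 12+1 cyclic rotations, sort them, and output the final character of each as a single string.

rank  rotation       last
    0  $cccaccabbbbb  b
    1  abbbbb$cccacc  c
    2  accabbbbb$ccc  c
    3  b$cccaccabbbb  b
    4  bb$cccaccabbb  b
    5  bbb$cccaccabb  b
    6  bbbb$cccaccab  b
    7  bbbbb$cccacca  a
    8  cabbbbb$cccac  c
    9  caccabbbbb$cc  c
   10  ccabbbbb$ccca  a
   11  ccaccabbbbb$c  c
   12  cccaccabbbbb$  $

bccbbbbaccac$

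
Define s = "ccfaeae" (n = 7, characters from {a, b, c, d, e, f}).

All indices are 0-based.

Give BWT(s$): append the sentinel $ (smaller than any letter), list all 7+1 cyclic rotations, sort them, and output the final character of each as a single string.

rank  rotation  last
    0  $ccfaeae  e
    1  ae$ccfae  e
    2  aeae$ccf  f
    3  ccfaeae$  $
    4  cfaeae$c  c
    5  e$ccfaea  a
    6  eae$ccfa  a
    7  faeae$cc  c

eef$caac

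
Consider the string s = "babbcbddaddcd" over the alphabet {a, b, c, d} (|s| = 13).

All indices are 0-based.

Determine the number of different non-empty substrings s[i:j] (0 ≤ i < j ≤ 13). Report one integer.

81

sorted suffixes:
  #0 SA[0]=1  'abbcbddaddcd'
  #1 SA[1]=8  'addcd'
  #2 SA[2]=0  'babbcbddaddcd'
  #3 SA[3]=2  'bbcbddaddcd'
  #4 SA[4]=3  'bcbddaddcd'
  #5 SA[5]=5  'bddaddcd'
  #6 SA[6]=4  'cbddaddcd'
  #7 SA[7]=11  'cd'
  #8 SA[8]=12  'd'
  #9 SA[9]=7  'daddcd'
  #10 SA[10]=10  'dcd'
  #11 SA[11]=6  'ddaddcd'
  #12 SA[12]=9  'ddcd'

SA = [1, 8, 0, 2, 3, 5, 4, 11, 12, 7, 10, 6, 9]
[i] adj suffixes → lcp
  [1] 1/8 → 1 ('a')
  [2] 8/0 → 0 ('')
  [3] 0/2 → 1 ('b')
  [4] 2/3 → 1 ('b')
  [5] 3/5 → 1 ('b')
  [6] 5/4 → 0 ('')
  [7] 4/11 → 1 ('c')
  [8] 11/12 → 0 ('')
  [9] 12/7 → 1 ('d')
  [10] 7/10 → 1 ('d')
  [11] 10/6 → 1 ('d')
  [12] 6/9 → 2 ('dd')

n(n+1)/2 = 13·14/2 = 91
Σ LCP = 0 + 1 + 0 + 1 + 1 + 1 + 0 + 1 + 0 + 1 + 1 + 1 + 2 = 10
distinct = 91 − 10 = 81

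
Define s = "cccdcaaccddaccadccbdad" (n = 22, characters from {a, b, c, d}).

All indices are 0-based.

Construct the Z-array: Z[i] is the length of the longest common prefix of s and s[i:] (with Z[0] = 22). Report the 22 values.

[22, 2, 1, 0, 1, 0, 0, 2, 1, 0, 0, 0, 2, 1, 0, 0, 2, 1, 0, 0, 0, 0]

Z[0]=22
i=1: fresh scan; Z[1]=2 grow→box=[1,3)
i=2: min(r-i=1, Z[1]=2)=1; Z[2]=1
i=3: fresh scan; Z[3]=0
i=4: fresh scan; Z[4]=1 grow→box=[4,5)
i=5: fresh scan; Z[5]=0
i=6: fresh scan; Z[6]=0
i=7: fresh scan; Z[7]=2 grow→box=[7,9)
i=8: min(r-i=1, Z[1]=2)=1; Z[8]=1
i=9: fresh scan; Z[9]=0
i=10: fresh scan; Z[10]=0
i=11: fresh scan; Z[11]=0
i=12: fresh scan; Z[12]=2 grow→box=[12,14)
i=13: min(r-i=1, Z[1]=2)=1; Z[13]=1
i=14: fresh scan; Z[14]=0
i=15: fresh scan; Z[15]=0
i=16: fresh scan; Z[16]=2 grow→box=[16,18)
i=17: min(r-i=1, Z[1]=2)=1; Z[17]=1
i=18: fresh scan; Z[18]=0
i=19: fresh scan; Z[19]=0
i=20: fresh scan; Z[20]=0
i=21: fresh scan; Z[21]=0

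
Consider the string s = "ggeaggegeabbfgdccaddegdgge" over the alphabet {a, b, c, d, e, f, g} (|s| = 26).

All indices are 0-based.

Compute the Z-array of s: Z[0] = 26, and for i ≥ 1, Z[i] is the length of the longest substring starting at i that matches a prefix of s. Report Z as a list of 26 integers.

Z[0]=26
i=1: outside box; Z[1]=1 extend→box=[1,2)
i=2: outside box; Z[2]=0
i=3: outside box; Z[3]=0
i=4: outside box; Z[4]=3 extend→box=[4,7)
i=5: min(r-i=2, Z[1]=1)=1; Z[5]=1
i=6: min(r-i=1, Z[2]=0)=0; Z[6]=0
i=7: outside box; Z[7]=1 extend→box=[7,8)
i=8: outside box; Z[8]=0
i=9: outside box; Z[9]=0
i=10: outside box; Z[10]=0
i=11: outside box; Z[11]=0
i=12: outside box; Z[12]=0
i=13: outside box; Z[13]=1 extend→box=[13,14)
i=14: outside box; Z[14]=0
i=15: outside box; Z[15]=0
i=16: outside box; Z[16]=0
i=17: outside box; Z[17]=0
i=18: outside box; Z[18]=0
i=19: outside box; Z[19]=0
i=20: outside box; Z[20]=0
i=21: outside box; Z[21]=1 extend→box=[21,22)
i=22: outside box; Z[22]=0
i=23: outside box; Z[23]=3 extend→box=[23,26)
i=24: min(r-i=2, Z[1]=1)=1; Z[24]=1
i=25: min(r-i=1, Z[2]=0)=0; Z[25]=0

[26, 1, 0, 0, 3, 1, 0, 1, 0, 0, 0, 0, 0, 1, 0, 0, 0, 0, 0, 0, 0, 1, 0, 3, 1, 0]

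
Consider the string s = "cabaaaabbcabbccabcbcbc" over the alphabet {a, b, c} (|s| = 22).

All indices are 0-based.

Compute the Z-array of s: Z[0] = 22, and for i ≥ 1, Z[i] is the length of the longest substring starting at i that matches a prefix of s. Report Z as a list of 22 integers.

Z[0]=22
i=1: fresh scan; Z[1]=0
i=2: fresh scan; Z[2]=0
i=3: fresh scan; Z[3]=0
i=4: fresh scan; Z[4]=0
i=5: fresh scan; Z[5]=0
i=6: fresh scan; Z[6]=0
i=7: fresh scan; Z[7]=0
i=8: fresh scan; Z[8]=0
i=9: fresh scan; Z[9]=3 grow→box=[9,12)
i=10: min(r-i=2, Z[1]=0)=0; Z[10]=0
i=11: min(r-i=1, Z[2]=0)=0; Z[11]=0
i=12: fresh scan; Z[12]=0
i=13: fresh scan; Z[13]=1 grow→box=[13,14)
i=14: fresh scan; Z[14]=3 grow→box=[14,17)
i=15: min(r-i=2, Z[1]=0)=0; Z[15]=0
i=16: min(r-i=1, Z[2]=0)=0; Z[16]=0
i=17: fresh scan; Z[17]=1 grow→box=[17,18)
i=18: fresh scan; Z[18]=0
i=19: fresh scan; Z[19]=1 grow→box=[19,20)
i=20: fresh scan; Z[20]=0
i=21: fresh scan; Z[21]=1 grow→box=[21,22)

[22, 0, 0, 0, 0, 0, 0, 0, 0, 3, 0, 0, 0, 1, 3, 0, 0, 1, 0, 1, 0, 1]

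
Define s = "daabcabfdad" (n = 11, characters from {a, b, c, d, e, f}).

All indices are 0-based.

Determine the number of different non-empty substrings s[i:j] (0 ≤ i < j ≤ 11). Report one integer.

rank→(start, suffix):
  0 → (1, 'aabcabfdad')
  1 → (2, 'abcabfdad')
  2 → (5, 'abfdad')
  3 → (9, 'ad')
  4 → (3, 'bcabfdad')
  5 → (6, 'bfdad')
  6 → (4, 'cabfdad')
  7 → (10, 'd')
  8 → (0, 'daabcabfdad')
  9 → (8, 'dad')
  10 → (7, 'fdad')

SA = [1, 2, 5, 9, 3, 6, 4, 10, 0, 8, 7]
i: (SA[i-1],SA[i]) lcp shared
  1: (1,2) 1 'a'
  2: (2,5) 2 'ab'
  3: (5,9) 1 'a'
  4: (9,3) 0 ''
  5: (3,6) 1 'b'
  6: (6,4) 0 ''
  7: (4,10) 0 ''
  8: (10,0) 1 'd'
  9: (0,8) 2 'da'
  10: (8,7) 0 ''

n(n+1)/2 = 11·12/2 = 66
Σ LCP = 0 + 1 + 2 + 1 + 0 + 1 + 0 + 0 + 1 + 2 + 0 = 8
distinct = 66 − 8 = 58

58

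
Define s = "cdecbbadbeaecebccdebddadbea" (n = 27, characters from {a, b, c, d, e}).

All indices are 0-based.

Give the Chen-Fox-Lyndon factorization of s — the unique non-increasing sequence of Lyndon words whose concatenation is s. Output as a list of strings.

emit factor 1: 'cde' (i=0, period=3)
emit factor 2: 'c' (i=3, period=1)
emit factor 3: 'b' (i=4, period=1)
emit factor 4: 'b' (i=5, period=1)
emit factor 5: 'adbeaecebccdebdd' (i=6, period=16)
emit factor 6: 'adbe' (i=22, period=4)
emit factor 7: 'a' (i=26, period=1)

["cde", "c", "b", "b", "adbeaecebccdebdd", "adbe", "a"]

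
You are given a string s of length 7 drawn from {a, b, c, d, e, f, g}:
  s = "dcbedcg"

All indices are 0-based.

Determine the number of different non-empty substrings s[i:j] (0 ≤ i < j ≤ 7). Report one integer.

25

sorted suffixes:
  #0 SA[0]=2  'bedcg'
  #1 SA[1]=1  'cbedcg'
  #2 SA[2]=5  'cg'
  #3 SA[3]=0  'dcbedcg'
  #4 SA[4]=4  'dcg'
  #5 SA[5]=3  'edcg'
  #6 SA[6]=6  'g'

SA = [2, 1, 5, 0, 4, 3, 6]
[i] adj suffixes → lcp
  [1] 2/1 → 0 ('')
  [2] 1/5 → 1 ('c')
  [3] 5/0 → 0 ('')
  [4] 0/4 → 2 ('dc')
  [5] 4/3 → 0 ('')
  [6] 3/6 → 0 ('')

n(n+1)/2 = 7·8/2 = 28
Σ LCP = 0 + 0 + 1 + 0 + 2 + 0 + 0 = 3
distinct = 28 − 3 = 25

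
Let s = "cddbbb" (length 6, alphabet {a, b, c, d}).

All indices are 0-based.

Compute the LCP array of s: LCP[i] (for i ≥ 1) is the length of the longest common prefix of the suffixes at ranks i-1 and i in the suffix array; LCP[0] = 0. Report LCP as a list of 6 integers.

[0, 1, 2, 0, 0, 1]

rank | idx | suffix
   0 |   5 | b
   1 |   4 | bb
   2 |   3 | bbb
   3 |   0 | cddbbb
   4 |   2 | dbbb
   5 |   1 | ddbbb

SA = [5, 4, 3, 0, 2, 1]
rank  pair      lcp
   1  s[5:],s[4:]  1  'b'
   2  s[4:],s[3:]  2  'bb'
   3  s[3:],s[0:]  0  ''
   4  s[0:],s[2:]  0  ''
   5  s[2:],s[1:]  1  'd'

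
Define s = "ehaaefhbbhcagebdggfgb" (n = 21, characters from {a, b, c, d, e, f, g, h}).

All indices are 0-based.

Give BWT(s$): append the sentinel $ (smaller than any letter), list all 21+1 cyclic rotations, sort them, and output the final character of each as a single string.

bhacghebhbga$gefagdefb

rank  rotation                last
    0  $ehaaefhbbhcagebdggfgb  b
    1  aaefhbbhcagebdggfgb$eh  h
    2  aefhbbhcagebdggfgb$eha  a
    3  agebdggfgb$ehaaefhbbhc  c
    4  b$ehaaefhbbhcagebdggfg  g
    5  bbhcagebdggfgb$ehaaefh  h
    6  bdggfgb$ehaaefhbbhcage  e
    7  bhcagebdggfgb$ehaaefhb  b
    8  cagebdggfgb$ehaaefhbbh  h
    9  dggfgb$ehaaefhbbhcageb  b
   10  ebdggfgb$ehaaefhbbhcag  g
   11  efhbbhcagebdggfgb$ehaa  a
   12  ehaaefhbbhcagebdggfgb$  $
   13  fgb$ehaaefhbbhcagebdgg  g
   14  fhbbhcagebdggfgb$ehaae  e
   15  gb$ehaaefhbbhcagebdggf  f
   16  gebdggfgb$ehaaefhbbhca  a
   17  gfgb$ehaaefhbbhcagebdg  g
   18  ggfgb$ehaaefhbbhcagebd  d
   19  haaefhbbhcagebdggfgb$e  e
   20  hbbhcagebdggfgb$ehaaef  f
   21  hcagebdggfgb$ehaaefhbb  b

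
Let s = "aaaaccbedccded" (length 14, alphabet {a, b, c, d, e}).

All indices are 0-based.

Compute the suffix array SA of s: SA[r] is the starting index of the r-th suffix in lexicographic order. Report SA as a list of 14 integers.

sorted suffixes:
  #0 SA[0]=0  'aaaaccbedccded'
  #1 SA[1]=1  'aaaccbedccded'
  #2 SA[2]=2  'aaccbedccded'
  #3 SA[3]=3  'accbedccded'
  #4 SA[4]=6  'bedccded'
  #5 SA[5]=5  'cbedccded'
  #6 SA[6]=4  'ccbedccded'
  #7 SA[7]=9  'ccded'
  #8 SA[8]=10  'cded'
  #9 SA[9]=13  'd'
  #10 SA[10]=8  'dccded'
  #11 SA[11]=11  'ded'
  #12 SA[12]=12  'ed'
  #13 SA[13]=7  'edccded'

[0, 1, 2, 3, 6, 5, 4, 9, 10, 13, 8, 11, 12, 7]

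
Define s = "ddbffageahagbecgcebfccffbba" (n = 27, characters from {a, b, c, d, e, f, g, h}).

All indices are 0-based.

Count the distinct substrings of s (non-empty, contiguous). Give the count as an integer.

rank | idx | suffix
   0 |  26 | a
   1 |  10 | agbecgcebfccffbba
   2 |   5 | ageahagbecgcebfccffbba
   3 |   8 | ahagbecgcebfccffbba
   4 |  25 | ba
   5 |  24 | bba
   6 |  12 | becgcebfccffbba
   7 |  18 | bfccffbba
   8 |   2 | bffageahagbecgcebfccffbba
   9 |  20 | ccffbba
  10 |  16 | cebfccffbba
  11 |  21 | cffbba
  12 |  14 | cgcebfccffbba
  13 |   1 | dbffageahagbecgcebfccffbba
  14 |   0 | ddbffageahagbecgcebfccffbba
  15 |   7 | eahagbecgcebfccffbba
  16 |  17 | ebfccffbba
  17 |  13 | ecgcebfccffbba
  18 |   4 | fageahagbecgcebfccffbba
  19 |  23 | fbba
  20 |  19 | fccffbba
  21 |   3 | ffageahagbecgcebfccffbba
  22 |  22 | ffbba
  23 |  11 | gbecgcebfccffbba
  24 |  15 | gcebfccffbba
  25 |   6 | geahagbecgcebfccffbba
  26 |   9 | hagbecgcebfccffbba

SA = [26, 10, 5, 8, 25, 24, 12, 18, 2, 20, 16, 21, 14, 1, 0, 7, 17, 13, 4, 23, 19, 3, 22, 11, 15, 6, 9]
[i] adj suffixes → lcp
  [1] 26/10 → 1 ('a')
  [2] 10/5 → 2 ('ag')
  [3] 5/8 → 1 ('a')
  [4] 8/25 → 0 ('')
  [5] 25/24 → 1 ('b')
  [6] 24/12 → 1 ('b')
  [7] 12/18 → 1 ('b')
  [8] 18/2 → 2 ('bf')
  [9] 2/20 → 0 ('')
  [10] 20/16 → 1 ('c')
  [11] 16/21 → 1 ('c')
  [12] 21/14 → 1 ('c')
  [13] 14/1 → 0 ('')
  [14] 1/0 → 1 ('d')
  [15] 0/7 → 0 ('')
  [16] 7/17 → 1 ('e')
  [17] 17/13 → 1 ('e')
  [18] 13/4 → 0 ('')
  [19] 4/23 → 1 ('f')
  [20] 23/19 → 1 ('f')
  [21] 19/3 → 1 ('f')
  [22] 3/22 → 2 ('ff')
  [23] 22/11 → 0 ('')
  [24] 11/15 → 1 ('g')
  [25] 15/6 → 1 ('g')
  [26] 6/9 → 0 ('')

n(n+1)/2 = 27·28/2 = 378
Σ LCP = 0 + 1 + 2 + 1 + 0 + 1 + 1 + 1 + 2 + 0 + 1 + 1 + 1 + 0 + 1 + 0 + 1 + 1 + 0 + 1 + 1 + 1 + 2 + 0 + 1 + 1 + 0 = 22
distinct = 378 − 22 = 356

356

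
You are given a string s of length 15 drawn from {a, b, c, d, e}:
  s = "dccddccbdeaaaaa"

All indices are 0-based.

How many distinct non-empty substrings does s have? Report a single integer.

101

rank | idx | suffix
   0 |  14 | a
   1 |  13 | aa
   2 |  12 | aaa
   3 |  11 | aaaa
   4 |  10 | aaaaa
   5 |   7 | bdeaaaaa
   6 |   6 | cbdeaaaaa
   7 |   5 | ccbdeaaaaa
   8 |   1 | ccddccbdeaaaaa
   9 |   2 | cddccbdeaaaaa
  10 |   4 | dccbdeaaaaa
  11 |   0 | dccddccbdeaaaaa
  12 |   3 | ddccbdeaaaaa
  13 |   8 | deaaaaa
  14 |   9 | eaaaaa

SA = [14, 13, 12, 11, 10, 7, 6, 5, 1, 2, 4, 0, 3, 8, 9]
i: (SA[i-1],SA[i]) lcp shared
  1: (14,13) 1 'a'
  2: (13,12) 2 'aa'
  3: (12,11) 3 'aaa'
  4: (11,10) 4 'aaaa'
  5: (10,7) 0 ''
  6: (7,6) 0 ''
  7: (6,5) 1 'c'
  8: (5,1) 2 'cc'
  9: (1,2) 1 'c'
  10: (2,4) 0 ''
  11: (4,0) 3 'dcc'
  12: (0,3) 1 'd'
  13: (3,8) 1 'd'
  14: (8,9) 0 ''

n(n+1)/2 = 15·16/2 = 120
Σ LCP = 0 + 1 + 2 + 3 + 4 + 0 + 0 + 1 + 2 + 1 + 0 + 3 + 1 + 1 + 0 = 19
distinct = 120 − 19 = 101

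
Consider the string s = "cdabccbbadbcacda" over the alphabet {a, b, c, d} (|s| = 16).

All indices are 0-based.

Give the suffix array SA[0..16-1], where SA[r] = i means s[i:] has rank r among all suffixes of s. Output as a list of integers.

rank | idx | suffix
   0 |  15 | a
   1 |   2 | abccbbadbcacda
   2 |  12 | acda
   3 |   8 | adbcacda
   4 |   7 | badbcacda
   5 |   6 | bbadbcacda
   6 |  10 | bcacda
   7 |   3 | bccbbadbcacda
   8 |  11 | cacda
   9 |   5 | cbbadbcacda
  10 |   4 | ccbbadbcacda
  11 |  13 | cda
  12 |   0 | cdabccbbadbcacda
  13 |  14 | da
  14 |   1 | dabccbbadbcacda
  15 |   9 | dbcacda

[15, 2, 12, 8, 7, 6, 10, 3, 11, 5, 4, 13, 0, 14, 1, 9]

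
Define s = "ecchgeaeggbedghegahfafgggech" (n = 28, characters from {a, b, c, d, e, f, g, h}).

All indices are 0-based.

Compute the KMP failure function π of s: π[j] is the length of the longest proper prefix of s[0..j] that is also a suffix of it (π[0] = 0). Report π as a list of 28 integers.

[0, 0, 0, 0, 0, 1, 0, 1, 0, 0, 0, 1, 0, 0, 0, 1, 0, 0, 0, 0, 0, 0, 0, 0, 0, 1, 2, 0]

π[0] = 0
j=1 s[j]='c': π[1]=0 (border '')
j=2 s[j]='c': π[2]=0 (border '')
j=3 s[j]='h': π[3]=0 (border '')
j=4 s[j]='g': π[4]=0 (border '')
j=5 s[j]='e': π[5]=1 (border 'e')
j=6 s[j]='a': k: 1→0; π[6]=0 (border '')
j=7 s[j]='e': π[7]=1 (border 'e')
j=8 s[j]='g': k: 1→0; π[8]=0 (border '')
j=9 s[j]='g': π[9]=0 (border '')
j=10 s[j]='b': π[10]=0 (border '')
j=11 s[j]='e': π[11]=1 (border 'e')
j=12 s[j]='d': k: 1→0; π[12]=0 (border '')
j=13 s[j]='g': π[13]=0 (border '')
j=14 s[j]='h': π[14]=0 (border '')
j=15 s[j]='e': π[15]=1 (border 'e')
j=16 s[j]='g': k: 1→0; π[16]=0 (border '')
j=17 s[j]='a': π[17]=0 (border '')
j=18 s[j]='h': π[18]=0 (border '')
j=19 s[j]='f': π[19]=0 (border '')
j=20 s[j]='a': π[20]=0 (border '')
j=21 s[j]='f': π[21]=0 (border '')
j=22 s[j]='g': π[22]=0 (border '')
j=23 s[j]='g': π[23]=0 (border '')
j=24 s[j]='g': π[24]=0 (border '')
j=25 s[j]='e': π[25]=1 (border 'e')
j=26 s[j]='c': π[26]=2 (border 'ec')
j=27 s[j]='h': k: 2→0; π[27]=0 (border '')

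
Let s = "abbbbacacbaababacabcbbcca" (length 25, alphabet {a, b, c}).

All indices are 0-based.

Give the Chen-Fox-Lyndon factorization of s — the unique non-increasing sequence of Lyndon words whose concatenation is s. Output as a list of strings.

emit factor 1: 'abbbbacacb' (i=0, period=10)
emit factor 2: 'aababacabcbbcc' (i=10, period=14)
emit factor 3: 'a' (i=24, period=1)

["abbbbacacb", "aababacabcbbcc", "a"]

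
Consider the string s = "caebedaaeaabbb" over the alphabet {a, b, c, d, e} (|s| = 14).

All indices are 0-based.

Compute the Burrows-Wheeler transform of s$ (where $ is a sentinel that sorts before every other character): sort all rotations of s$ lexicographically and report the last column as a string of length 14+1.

bedaacbbae$eaab

rank  rotation         last
    0  $caebedaaeaabbb  b
    1  aabbb$caebedaae  e
    2  aaeaabbb$caebed  d
    3  abbb$caebedaaea  a
    4  aeaabbb$caebeda  a
    5  aebedaaeaabbb$c  c
    6  b$caebedaaeaabb  b
    7  bb$caebedaaeaab  b
    8  bbb$caebedaaeaa  a
    9  bedaaeaabbb$cae  e
   10  caebedaaeaabbb$  $
   11  daaeaabbb$caebe  e
   12  eaabbb$caebedaa  a
   13  ebedaaeaabbb$ca  a
   14  edaaeaabbb$caeb  b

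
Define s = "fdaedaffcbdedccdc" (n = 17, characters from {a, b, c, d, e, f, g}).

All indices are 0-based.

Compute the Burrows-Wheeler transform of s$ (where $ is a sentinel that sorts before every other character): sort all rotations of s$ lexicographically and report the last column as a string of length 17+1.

cddcdfdcfecebadf$a

rank  rotation            last
    0  $fdaedaffcbdedccdc  c
    1  aedaffcbdedccdc$fd  d
    2  affcbdedccdc$fdaed  d
    3  bdedccdc$fdaedaffc  c
    4  c$fdaedaffcbdedccd  d
    5  cbdedccdc$fdaedaff  f
    6  ccdc$fdaedaffcbded  d
    7  cdc$fdaedaffcbdedc  c
    8  daedaffcbdedccdc$f  f
    9  daffcbdedccdc$fdae  e
   10  dc$fdaedaffcbdedcc  c
   11  dccdc$fdaedaffcbde  e
   12  dedccdc$fdaedaffcb  b
   13  edaffcbdedccdc$fda  a
   14  edccdc$fdaedaffcbd  d
   15  fcbdedccdc$fdaedaf  f
   16  fdaedaffcbdedccdc$  $
   17  ffcbdedccdc$fdaeda  a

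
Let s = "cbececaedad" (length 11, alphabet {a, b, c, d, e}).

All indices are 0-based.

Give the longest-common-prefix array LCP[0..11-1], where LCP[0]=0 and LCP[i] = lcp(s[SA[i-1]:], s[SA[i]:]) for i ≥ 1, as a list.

[0, 1, 0, 0, 1, 1, 0, 1, 0, 2, 1]

rank→(start, suffix):
  0 → (9, 'ad')
  1 → (6, 'aedad')
  2 → (1, 'bececaedad')
  3 → (5, 'caedad')
  4 → (0, 'cbececaedad')
  5 → (3, 'cecaedad')
  6 → (10, 'd')
  7 → (8, 'dad')
  8 → (4, 'ecaedad')
  9 → (2, 'ececaedad')
  10 → (7, 'edad')

SA = [9, 6, 1, 5, 0, 3, 10, 8, 4, 2, 7]
i: (SA[i-1],SA[i]) lcp shared
  1: (9,6) 1 'a'
  2: (6,1) 0 ''
  3: (1,5) 0 ''
  4: (5,0) 1 'c'
  5: (0,3) 1 'c'
  6: (3,10) 0 ''
  7: (10,8) 1 'd'
  8: (8,4) 0 ''
  9: (4,2) 2 'ec'
  10: (2,7) 1 'e'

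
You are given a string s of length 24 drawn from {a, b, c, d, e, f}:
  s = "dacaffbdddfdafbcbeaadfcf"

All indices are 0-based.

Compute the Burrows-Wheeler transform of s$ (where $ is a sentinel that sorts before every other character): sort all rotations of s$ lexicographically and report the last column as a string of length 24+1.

rank  rotation                   last
    0  $dacaffbdddfdafbcbeaadfcf  f
    1  aadfcf$dacaffbdddfdafbcbe  e
    2  acaffbdddfdafbcbeaadfcf$d  d
    3  adfcf$dacaffbdddfdafbcbea  a
    4  afbcbeaadfcf$dacaffbdddfd  d
    5  affbdddfdafbcbeaadfcf$dac  c
    6  bcbeaadfcf$dacaffbdddfdaf  f
    7  bdddfdafbcbeaadfcf$dacaff  f
    8  beaadfcf$dacaffbdddfdafbc  c
    9  caffbdddfdafbcbeaadfcf$da  a
   10  cbeaadfcf$dacaffbdddfdafb  b
   11  cf$dacaffbdddfdafbcbeaadf  f
   12  dacaffbdddfdafbcbeaadfcf$  $
   13  dafbcbeaadfcf$dacaffbdddf  f
   14  dddfdafbcbeaadfcf$dacaffb  b
   15  ddfdafbcbeaadfcf$dacaffbd  d
   16  dfcf$dacaffbdddfdafbcbeaa  a
   17  dfdafbcbeaadfcf$dacaffbdd  d
   18  eaadfcf$dacaffbdddfdafbcb  b
   19  f$dacaffbdddfdafbcbeaadfc  c
   20  fbcbeaadfcf$dacaffbdddfda  a
   21  fbdddfdafbcbeaadfcf$dacaf  f
   22  fcf$dacaffbdddfdafbcbeaad  d
   23  fdafbcbeaadfcf$dacaffbddd  d
   24  ffbdddfdafbcbeaadfcf$daca  a

fedadcffcabf$fbdadbcafdda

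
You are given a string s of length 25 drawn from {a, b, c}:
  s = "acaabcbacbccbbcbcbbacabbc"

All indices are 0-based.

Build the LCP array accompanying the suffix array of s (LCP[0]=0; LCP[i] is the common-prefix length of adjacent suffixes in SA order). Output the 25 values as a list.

[0, 1, 2, 1, 3, 2, 0, 3, 1, 2, 3, 1, 2, 3, 3, 2, 0, 1, 2, 1, 2, 3, 2, 3, 1]

rank→(start, suffix):
  0 → (2, 'aabcbacbccbbcbcbbacabbc')
  1 → (21, 'abbc')
  2 → (3, 'abcbacbccbbcbcbbacabbc')
  3 → (0, 'acaabcbacbccbbcbcbbacabbc')
  4 → (19, 'acabbc')
  5 → (7, 'acbccbbcbcbbacabbc')
  6 → (18, 'bacabbc')
  7 → (6, 'bacbccbbcbcbbacabbc')
  8 → (17, 'bbacabbc')
  9 → (22, 'bbc')
  10 → (12, 'bbcbcbbacabbc')
  11 → (23, 'bc')
  12 → (4, 'bcbacbccbbcbcbbacabbc')
  13 → (15, 'bcbbacabbc')
  14 → (13, 'bcbcbbacabbc')
  15 → (9, 'bccbbcbcbbacabbc')
  16 → (24, 'c')
  17 → (1, 'caabcbacbccbbcbcbbacabbc')
  18 → (20, 'cabbc')
  19 → (5, 'cbacbccbbcbcbbacabbc')
  20 → (16, 'cbbacabbc')
  21 → (11, 'cbbcbcbbacabbc')
  22 → (14, 'cbcbbacabbc')
  23 → (8, 'cbccbbcbcbbacabbc')
  24 → (10, 'ccbbcbcbbacabbc')

SA = [2, 21, 3, 0, 19, 7, 18, 6, 17, 22, 12, 23, 4, 15, 13, 9, 24, 1, 20, 5, 16, 11, 14, 8, 10]
rank  pair      lcp
   1  s[2:],s[21:]  1  'a'
   2  s[21:],s[3:]  2  'ab'
   3  s[3:],s[0:]  1  'a'
   4  s[0:],s[19:]  3  'aca'
   5  s[19:],s[7:]  2  'ac'
   6  s[7:],s[18:]  0  ''
   7  s[18:],s[6:]  3  'bac'
   8  s[6:],s[17:]  1  'b'
   9  s[17:],s[22:]  2  'bb'
  10  s[22:],s[12:]  3  'bbc'
  11  s[12:],s[23:]  1  'b'
  12  s[23:],s[4:]  2  'bc'
  13  s[4:],s[15:]  3  'bcb'
  14  s[15:],s[13:]  3  'bcb'
  15  s[13:],s[9:]  2  'bc'
  16  s[9:],s[24:]  0  ''
  17  s[24:],s[1:]  1  'c'
  18  s[1:],s[20:]  2  'ca'
  19  s[20:],s[5:]  1  'c'
  20  s[5:],s[16:]  2  'cb'
  21  s[16:],s[11:]  3  'cbb'
  22  s[11:],s[14:]  2  'cb'
  23  s[14:],s[8:]  3  'cbc'
  24  s[8:],s[10:]  1  'c'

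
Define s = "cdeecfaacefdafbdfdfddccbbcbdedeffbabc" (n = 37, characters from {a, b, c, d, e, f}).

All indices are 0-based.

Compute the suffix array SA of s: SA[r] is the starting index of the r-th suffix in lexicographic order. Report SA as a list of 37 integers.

[6, 34, 7, 12, 33, 23, 35, 24, 26, 14, 36, 22, 25, 21, 0, 8, 4, 11, 20, 19, 27, 1, 29, 17, 15, 3, 28, 2, 9, 30, 5, 32, 13, 10, 18, 16, 31]

sorted suffixes:
  #0 SA[0]=6  'aacefdafbdfdfddccbbcbdedeffbabc'
  #1 SA[1]=34  'abc'
  #2 SA[2]=7  'acefdafbdfdfddccbbcbdedeffbabc'
  #3 SA[3]=12  'afbdfdfddccbbcbdedeffbabc'
  #4 SA[4]=33  'babc'
  #5 SA[5]=23  'bbcbdedeffbabc'
  #6 SA[6]=35  'bc'
  #7 SA[7]=24  'bcbdedeffbabc'
  #8 SA[8]=26  'bdedeffbabc'
  #9 SA[9]=14  'bdfdfddccbbcbdedeffbabc'
  #10 SA[10]=36  'c'
  #11 SA[11]=22  'cbbcbdedeffbabc'
  #12 SA[12]=25  'cbdedeffbabc'
  #13 SA[13]=21  'ccbbcbdedeffbabc'
  #14 SA[14]=0  'cdeecfaacefdafbdfdfddccbbcbdedeffbabc'
  #15 SA[15]=8  'cefdafbdfdfddccbbcbdedeffbabc'
  #16 SA[16]=4  'cfaacefdafbdfdfddccbbcbdedeffbabc'
  #17 SA[17]=11  'dafbdfdfddccbbcbdedeffbabc'
  #18 SA[18]=20  'dccbbcbdedeffbabc'
  #19 SA[19]=19  'ddccbbcbdedeffbabc'
  #20 SA[20]=27  'dedeffbabc'
  #21 SA[21]=1  'deecfaacefdafbdfdfddccbbcbdedeffbabc'
  #22 SA[22]=29  'deffbabc'
  #23 SA[23]=17  'dfddccbbcbdedeffbabc'
  #24 SA[24]=15  'dfdfddccbbcbdedeffbabc'
  #25 SA[25]=3  'ecfaacefdafbdfdfddccbbcbdedeffbabc'
  #26 SA[26]=28  'edeffbabc'
  #27 SA[27]=2  'eecfaacefdafbdfdfddccbbcbdedeffbabc'
  #28 SA[28]=9  'efdafbdfdfddccbbcbdedeffbabc'
  #29 SA[29]=30  'effbabc'
  #30 SA[30]=5  'faacefdafbdfdfddccbbcbdedeffbabc'
  #31 SA[31]=32  'fbabc'
  #32 SA[32]=13  'fbdfdfddccbbcbdedeffbabc'
  #33 SA[33]=10  'fdafbdfdfddccbbcbdedeffbabc'
  #34 SA[34]=18  'fddccbbcbdedeffbabc'
  #35 SA[35]=16  'fdfddccbbcbdedeffbabc'
  #36 SA[36]=31  'ffbabc'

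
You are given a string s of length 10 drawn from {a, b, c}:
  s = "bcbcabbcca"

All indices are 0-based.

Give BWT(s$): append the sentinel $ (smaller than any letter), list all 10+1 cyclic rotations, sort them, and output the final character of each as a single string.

rank  rotation     last
    0  $bcbcabbcca  a
    1  a$bcbcabbcc  c
    2  abbcca$bcbc  c
    3  bbcca$bcbca  a
    4  bcabbcca$bc  c
    5  bcbcabbcca$  $
    6  bcca$bcbcab  b
    7  ca$bcbcabbc  c
    8  cabbcca$bcb  b
    9  cbcabbcca$b  b
   10  cca$bcbcabb  b

accac$bcbbb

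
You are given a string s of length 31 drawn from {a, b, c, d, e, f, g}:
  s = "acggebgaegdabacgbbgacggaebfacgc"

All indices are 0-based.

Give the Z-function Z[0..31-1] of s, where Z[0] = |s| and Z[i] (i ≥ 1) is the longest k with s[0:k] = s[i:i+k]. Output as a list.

[31, 0, 0, 0, 0, 0, 0, 1, 0, 0, 0, 1, 0, 3, 0, 0, 0, 0, 0, 4, 0, 0, 0, 1, 0, 0, 0, 3, 0, 0, 0]

Z[0]=31
i=1: outside box; Z[1]=0
i=2: outside box; Z[2]=0
i=3: outside box; Z[3]=0
i=4: outside box; Z[4]=0
i=5: outside box; Z[5]=0
i=6: outside box; Z[6]=0
i=7: outside box; Z[7]=1 scan→box=[7,8)
i=8: outside box; Z[8]=0
i=9: outside box; Z[9]=0
i=10: outside box; Z[10]=0
i=11: outside box; Z[11]=1 scan→box=[11,12)
i=12: outside box; Z[12]=0
i=13: outside box; Z[13]=3 scan→box=[13,16)
i=14: min(r-i=2, Z[1]=0)=0; Z[14]=0
i=15: min(r-i=1, Z[2]=0)=0; Z[15]=0
i=16: outside box; Z[16]=0
i=17: outside box; Z[17]=0
i=18: outside box; Z[18]=0
i=19: outside box; Z[19]=4 scan→box=[19,23)
i=20: min(r-i=3, Z[1]=0)=0; Z[20]=0
i=21: min(r-i=2, Z[2]=0)=0; Z[21]=0
i=22: min(r-i=1, Z[3]=0)=0; Z[22]=0
i=23: outside box; Z[23]=1 scan→box=[23,24)
i=24: outside box; Z[24]=0
i=25: outside box; Z[25]=0
i=26: outside box; Z[26]=0
i=27: outside box; Z[27]=3 scan→box=[27,30)
i=28: min(r-i=2, Z[1]=0)=0; Z[28]=0
i=29: min(r-i=1, Z[2]=0)=0; Z[29]=0
i=30: outside box; Z[30]=0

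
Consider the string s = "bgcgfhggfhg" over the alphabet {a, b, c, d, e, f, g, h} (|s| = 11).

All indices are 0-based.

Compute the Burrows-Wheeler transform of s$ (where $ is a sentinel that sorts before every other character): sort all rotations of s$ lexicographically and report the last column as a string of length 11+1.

rank  rotation      last
    0  $bgcgfhggfhg  g
    1  bgcgfhggfhg$  $
    2  cgfhggfhg$bg  g
    3  fhg$bgcgfhgg  g
    4  fhggfhg$bgcg  g
    5  g$bgcgfhggfh  h
    6  gcgfhggfhg$b  b
    7  gfhg$bgcgfhg  g
    8  gfhggfhg$bgc  c
    9  ggfhg$bgcgfh  h
   10  hg$bgcgfhggf  f
   11  hggfhg$bgcgf  f

g$ggghbgchff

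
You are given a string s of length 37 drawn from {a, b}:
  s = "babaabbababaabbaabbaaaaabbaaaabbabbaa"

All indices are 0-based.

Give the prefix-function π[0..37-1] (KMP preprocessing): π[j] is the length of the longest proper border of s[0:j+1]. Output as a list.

[0, 0, 1, 2, 0, 1, 1, 2, 3, 4, 3, 4, 5, 6, 7, 8, 0, 1, 1, 2, 0, 0, 0, 0, 1, 1, 2, 0, 0, 0, 1, 1, 2, 3, 1, 2, 0]

π[0] = 0
j=1 s[j]='a': π[1]=0 (border '')
j=2 s[j]='b': π[2]=1 (border 'b')
j=3 s[j]='a': π[3]=2 (border 'ba')
j=4 s[j]='a': k: 2→0; π[4]=0 (border '')
j=5 s[j]='b': π[5]=1 (border 'b')
j=6 s[j]='b': k: 1→0; π[6]=1 (border 'b')
j=7 s[j]='a': π[7]=2 (border 'ba')
j=8 s[j]='b': π[8]=3 (border 'bab')
j=9 s[j]='a': π[9]=4 (border 'baba')
j=10 s[j]='b': k: 4→2; π[10]=3 (border 'bab')
j=11 s[j]='a': π[11]=4 (border 'baba')
j=12 s[j]='a': π[12]=5 (border 'babaa')
j=13 s[j]='b': π[13]=6 (border 'babaab')
j=14 s[j]='b': π[14]=7 (border 'babaabb')
j=15 s[j]='a': π[15]=8 (border 'babaabba')
j=16 s[j]='a': k: 8→2→0; π[16]=0 (border '')
j=17 s[j]='b': π[17]=1 (border 'b')
j=18 s[j]='b': k: 1→0; π[18]=1 (border 'b')
j=19 s[j]='a': π[19]=2 (border 'ba')
j=20 s[j]='a': k: 2→0; π[20]=0 (border '')
j=21 s[j]='a': π[21]=0 (border '')
j=22 s[j]='a': π[22]=0 (border '')
j=23 s[j]='a': π[23]=0 (border '')
j=24 s[j]='b': π[24]=1 (border 'b')
j=25 s[j]='b': k: 1→0; π[25]=1 (border 'b')
j=26 s[j]='a': π[26]=2 (border 'ba')
j=27 s[j]='a': k: 2→0; π[27]=0 (border '')
j=28 s[j]='a': π[28]=0 (border '')
j=29 s[j]='a': π[29]=0 (border '')
j=30 s[j]='b': π[30]=1 (border 'b')
j=31 s[j]='b': k: 1→0; π[31]=1 (border 'b')
j=32 s[j]='a': π[32]=2 (border 'ba')
j=33 s[j]='b': π[33]=3 (border 'bab')
j=34 s[j]='b': k: 3→1→0; π[34]=1 (border 'b')
j=35 s[j]='a': π[35]=2 (border 'ba')
j=36 s[j]='a': k: 2→0; π[36]=0 (border '')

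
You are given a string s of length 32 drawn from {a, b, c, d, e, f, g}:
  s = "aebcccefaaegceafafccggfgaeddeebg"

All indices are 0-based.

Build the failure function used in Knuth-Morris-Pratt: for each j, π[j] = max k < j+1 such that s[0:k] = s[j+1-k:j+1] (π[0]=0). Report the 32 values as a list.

[0, 0, 0, 0, 0, 0, 0, 0, 1, 1, 2, 0, 0, 0, 1, 0, 1, 0, 0, 0, 0, 0, 0, 0, 1, 2, 0, 0, 0, 0, 0, 0]

π[0] = 0
j=1 s[j]='e': π[1]=0 (border '')
j=2 s[j]='b': π[2]=0 (border '')
j=3 s[j]='c': π[3]=0 (border '')
j=4 s[j]='c': π[4]=0 (border '')
j=5 s[j]='c': π[5]=0 (border '')
j=6 s[j]='e': π[6]=0 (border '')
j=7 s[j]='f': π[7]=0 (border '')
j=8 s[j]='a': π[8]=1 (border 'a')
j=9 s[j]='a': k: 1→0; π[9]=1 (border 'a')
j=10 s[j]='e': π[10]=2 (border 'ae')
j=11 s[j]='g': k: 2→0; π[11]=0 (border '')
j=12 s[j]='c': π[12]=0 (border '')
j=13 s[j]='e': π[13]=0 (border '')
j=14 s[j]='a': π[14]=1 (border 'a')
j=15 s[j]='f': k: 1→0; π[15]=0 (border '')
j=16 s[j]='a': π[16]=1 (border 'a')
j=17 s[j]='f': k: 1→0; π[17]=0 (border '')
j=18 s[j]='c': π[18]=0 (border '')
j=19 s[j]='c': π[19]=0 (border '')
j=20 s[j]='g': π[20]=0 (border '')
j=21 s[j]='g': π[21]=0 (border '')
j=22 s[j]='f': π[22]=0 (border '')
j=23 s[j]='g': π[23]=0 (border '')
j=24 s[j]='a': π[24]=1 (border 'a')
j=25 s[j]='e': π[25]=2 (border 'ae')
j=26 s[j]='d': k: 2→0; π[26]=0 (border '')
j=27 s[j]='d': π[27]=0 (border '')
j=28 s[j]='e': π[28]=0 (border '')
j=29 s[j]='e': π[29]=0 (border '')
j=30 s[j]='b': π[30]=0 (border '')
j=31 s[j]='g': π[31]=0 (border '')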